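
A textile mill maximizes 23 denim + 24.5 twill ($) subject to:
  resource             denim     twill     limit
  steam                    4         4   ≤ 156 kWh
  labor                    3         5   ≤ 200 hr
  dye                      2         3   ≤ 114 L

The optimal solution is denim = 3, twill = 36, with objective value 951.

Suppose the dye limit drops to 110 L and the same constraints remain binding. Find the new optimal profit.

Binding: steam and dye. Non-binding: labor (11 unused).
By complementary slackness, y = 0 for the non-binding constraint.
From A_Bᵀ y = c: 4·y_steam + 2·y_dye = 23; 4·y_steam + 3·y_dye = 24.5.
→ y_steam = 5 and y_dye = 1.5.
Δz = y_dye·Δb = 1.5 × (-4) = -6, so new z* = 951 − 6 = 945.

945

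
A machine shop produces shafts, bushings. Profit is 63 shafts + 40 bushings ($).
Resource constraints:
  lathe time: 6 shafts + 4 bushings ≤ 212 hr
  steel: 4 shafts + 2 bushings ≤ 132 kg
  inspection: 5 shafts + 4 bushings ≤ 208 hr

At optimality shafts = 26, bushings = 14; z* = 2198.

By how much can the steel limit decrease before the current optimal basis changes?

Binding constraints: lathe time, steel. The basis is B = [[6,4],[4,2]] with det -4.
Per unit decrease in steel, x* moves by d = (-1, 1.5).
The basis stays optimal until inspection becomes binding; allowable decrease = 22 kg.

22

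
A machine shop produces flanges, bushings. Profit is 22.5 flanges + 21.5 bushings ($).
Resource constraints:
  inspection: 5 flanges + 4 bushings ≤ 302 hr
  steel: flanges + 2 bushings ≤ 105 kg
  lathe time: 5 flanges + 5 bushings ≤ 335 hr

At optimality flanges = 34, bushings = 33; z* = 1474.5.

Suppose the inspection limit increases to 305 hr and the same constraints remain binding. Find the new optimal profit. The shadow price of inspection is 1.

1477.5

Δb = 3, so new z* = 1474.5 + (1)·(3) = 1474.5 + 3 = 1477.5.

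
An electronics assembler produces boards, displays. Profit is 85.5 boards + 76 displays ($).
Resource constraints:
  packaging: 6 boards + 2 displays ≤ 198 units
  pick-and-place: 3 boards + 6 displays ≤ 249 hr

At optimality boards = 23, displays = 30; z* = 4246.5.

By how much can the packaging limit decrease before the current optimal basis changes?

Binding constraints: packaging, pick-and-place. The basis is B = [[6,2],[3,6]] with det 30.
Per unit decrease in packaging, x* moves by d = (-0.2, 0.1).
The basis stays optimal until boards reaches 0; allowable decrease = 115 units.

115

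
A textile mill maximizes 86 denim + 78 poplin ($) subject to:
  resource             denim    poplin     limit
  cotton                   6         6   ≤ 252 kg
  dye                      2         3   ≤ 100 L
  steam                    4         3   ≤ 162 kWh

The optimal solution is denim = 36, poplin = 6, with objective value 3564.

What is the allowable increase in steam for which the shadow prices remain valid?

6

Binding constraints: cotton, steam. The basis is B = [[6,6],[4,3]] with det -6.
Per unit increase in steam, x* moves by d = (1, -1).
The basis stays optimal until poplin reaches 0; allowable increase = 6 kWh.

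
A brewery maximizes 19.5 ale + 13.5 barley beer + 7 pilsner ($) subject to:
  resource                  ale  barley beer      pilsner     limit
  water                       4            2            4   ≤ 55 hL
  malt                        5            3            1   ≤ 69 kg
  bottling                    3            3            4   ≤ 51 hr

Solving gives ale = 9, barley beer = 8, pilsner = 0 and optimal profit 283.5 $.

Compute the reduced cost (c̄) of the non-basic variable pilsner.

-2

Check each constraint at x*: water 52/55 (slack 3); malt 69/69 (tight); bottling 51/51 (tight).
By complementary slackness, y = 0 for the non-binding constraint.
Dual feasibility on the basic columns requires 5·y_malt + 3·y_bottling = 19.5, 3·y_malt + 3·y_bottling = 13.5.
→ y_malt = 3 and y_bottling = 1.5.
Reduced cost of pilsner: c₃ − yᵀa₃ = 7 − (3·1 + 1.5·4) = 7 − 9 = -2.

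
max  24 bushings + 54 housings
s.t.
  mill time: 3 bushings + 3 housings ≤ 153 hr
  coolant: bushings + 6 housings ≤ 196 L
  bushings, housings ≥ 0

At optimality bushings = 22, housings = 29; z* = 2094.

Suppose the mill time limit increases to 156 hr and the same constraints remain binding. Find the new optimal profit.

Check each constraint at x*: mill time 153/153 (tight); coolant 196/196 (tight).
Dual feasibility on the basic columns requires 3·y_mill time + 1·y_coolant = 24, 3·y_mill time + 6·y_coolant = 54.
Solving: y_mill time = 6, y_coolant = 6.
Δz = y_mill time·Δb = 6 × (3) = 18, so new z* = 2094 + 18 = 2112.

2112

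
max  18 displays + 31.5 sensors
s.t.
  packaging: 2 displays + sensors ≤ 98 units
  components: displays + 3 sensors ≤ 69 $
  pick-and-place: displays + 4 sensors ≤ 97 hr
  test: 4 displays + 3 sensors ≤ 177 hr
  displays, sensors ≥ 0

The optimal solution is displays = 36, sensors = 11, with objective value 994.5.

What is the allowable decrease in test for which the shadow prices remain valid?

Binding constraints: components, test. The basis is B = [[1,3],[4,3]] with det -9.
Per unit decrease in test, x* moves by d = (-0.3333, 0.1111).
The basis stays optimal until displays reaches 0; allowable decrease = 108 hr.

108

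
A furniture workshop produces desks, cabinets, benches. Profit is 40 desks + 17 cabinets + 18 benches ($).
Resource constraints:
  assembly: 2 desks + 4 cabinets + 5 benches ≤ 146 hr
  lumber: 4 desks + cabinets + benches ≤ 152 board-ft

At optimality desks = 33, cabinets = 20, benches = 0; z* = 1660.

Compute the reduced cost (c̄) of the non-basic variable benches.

-1

Check each constraint at x*: assembly 146/146 (tight); lumber 152/152 (tight).
The binding rows give the dual system: 2·y_assembly + 4·y_lumber = 40 and 4·y_assembly + 1·y_lumber = 17.
→ y_assembly = 2 and y_lumber = 9.
Reduced cost of benches: c₃ − yᵀa₃ = 18 − (2·5 + 9·1) = 18 − 19 = -1.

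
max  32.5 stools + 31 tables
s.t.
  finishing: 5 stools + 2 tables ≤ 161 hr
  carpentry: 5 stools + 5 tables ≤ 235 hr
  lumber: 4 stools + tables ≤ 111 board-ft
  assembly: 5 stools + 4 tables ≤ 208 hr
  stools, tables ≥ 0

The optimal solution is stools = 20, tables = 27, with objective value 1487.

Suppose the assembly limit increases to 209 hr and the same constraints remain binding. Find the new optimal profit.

1488.5

At the optimum: finishing uses 154 of 161 (slack = 7); carpentry uses 235 of 235 (binding); lumber uses 107 of 111 (slack = 4); assembly uses 208 of 208 (binding).
By complementary slackness, y = 0 for the non-binding constraints.
From A_Bᵀ y = c: 5·y_carpentry + 5·y_assembly = 32.5; 5·y_carpentry + 4·y_assembly = 31.
→ y_carpentry = 5 and y_assembly = 1.5.
Δz = y_assembly·Δb = 1.5 × (1) = 1.5, so new z* = 1487 + 1.5 = 1488.5.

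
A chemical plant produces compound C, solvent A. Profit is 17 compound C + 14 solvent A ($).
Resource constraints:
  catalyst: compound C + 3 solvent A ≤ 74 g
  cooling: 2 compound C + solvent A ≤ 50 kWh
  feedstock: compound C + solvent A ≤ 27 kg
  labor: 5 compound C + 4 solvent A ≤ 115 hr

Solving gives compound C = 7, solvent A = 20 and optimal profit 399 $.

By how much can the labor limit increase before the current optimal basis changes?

16

Binding constraints: feedstock, labor. The basis is B = [[1,1],[5,4]] with det -1.
Per unit increase in labor, x* moves by d = (1, -1).
The basis stays optimal until cooling becomes binding; allowable increase = 16 hr.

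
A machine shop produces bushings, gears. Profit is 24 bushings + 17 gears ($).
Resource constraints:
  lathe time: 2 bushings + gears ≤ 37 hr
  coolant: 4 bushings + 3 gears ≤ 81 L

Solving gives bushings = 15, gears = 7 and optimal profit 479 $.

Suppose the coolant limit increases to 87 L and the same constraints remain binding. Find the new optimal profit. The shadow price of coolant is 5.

Δb = 6, so new z* = 479 + (5)·(6) = 479 + 30 = 509.

509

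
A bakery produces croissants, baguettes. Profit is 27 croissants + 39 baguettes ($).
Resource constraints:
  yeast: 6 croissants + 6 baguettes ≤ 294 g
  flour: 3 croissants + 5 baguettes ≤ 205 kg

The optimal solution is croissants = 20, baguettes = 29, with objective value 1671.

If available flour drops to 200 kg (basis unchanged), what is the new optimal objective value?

1641

At the optimum: yeast uses 294 of 294 (binding); flour uses 205 of 205 (binding).
Dual feasibility on the basic columns requires 6·y_yeast + 3·y_flour = 27, 6·y_yeast + 5·y_flour = 39.
Solving: y_yeast = 1.5, y_flour = 6.
Δz = y_flour·Δb = 6 × (-5) = -30, so new z* = 1671 − 30 = 1641.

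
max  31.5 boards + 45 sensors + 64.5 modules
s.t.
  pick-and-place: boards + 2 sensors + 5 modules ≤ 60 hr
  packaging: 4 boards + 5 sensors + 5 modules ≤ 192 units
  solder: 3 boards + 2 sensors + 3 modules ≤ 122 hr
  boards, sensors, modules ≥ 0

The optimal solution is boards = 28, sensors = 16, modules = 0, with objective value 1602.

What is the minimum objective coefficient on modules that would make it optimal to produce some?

At the optimum: pick-and-place uses 60 of 60 (binding); packaging uses 192 of 192 (binding); solder uses 116 of 122 (slack = 6).
Since solder is not tight, its dual is 0.
From A_Bᵀ y = c: 1·y_pick-and-place + 4·y_packaging = 31.5; 2·y_pick-and-place + 5·y_packaging = 45.
→ y_pick-and-place = 7.5 and y_packaging = 6.
modules enters the basis when its profit ≥ yᵀa₃ = 7.5·5 + 6·5 = 67.5.

67.5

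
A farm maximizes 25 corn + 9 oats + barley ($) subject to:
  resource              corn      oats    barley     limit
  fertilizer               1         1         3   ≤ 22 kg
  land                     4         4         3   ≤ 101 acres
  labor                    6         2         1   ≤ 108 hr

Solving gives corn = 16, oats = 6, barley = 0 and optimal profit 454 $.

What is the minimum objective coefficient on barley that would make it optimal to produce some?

At the optimum: fertilizer uses 22 of 22 (binding); land uses 88 of 101 (slack = 13); labor uses 108 of 108 (binding).
Since land is not tight, its dual is 0.
From A_Bᵀ y = c: 1·y_fertilizer + 6·y_labor = 25; 1·y_fertilizer + 2·y_labor = 9.
→ y_fertilizer = 1 and y_labor = 4.
barley enters the basis when its profit ≥ yᵀa₃ = 1·3 + 4·1 = 7.

7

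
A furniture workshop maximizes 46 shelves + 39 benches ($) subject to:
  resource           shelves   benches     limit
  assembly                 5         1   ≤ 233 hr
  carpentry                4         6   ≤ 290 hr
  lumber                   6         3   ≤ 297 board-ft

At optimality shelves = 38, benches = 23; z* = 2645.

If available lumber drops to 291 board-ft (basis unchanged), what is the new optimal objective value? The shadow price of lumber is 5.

2615

Δb = -6, so new z* = 2645 + (5)·(-6) = 2645 − 30 = 2615.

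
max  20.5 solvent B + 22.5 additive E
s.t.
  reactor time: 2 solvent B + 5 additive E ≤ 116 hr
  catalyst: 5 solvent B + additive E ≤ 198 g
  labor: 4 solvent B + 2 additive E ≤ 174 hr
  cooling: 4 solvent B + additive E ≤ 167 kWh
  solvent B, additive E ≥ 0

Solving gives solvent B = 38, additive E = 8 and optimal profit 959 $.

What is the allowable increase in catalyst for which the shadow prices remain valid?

Binding constraints: reactor time, catalyst. The basis is B = [[2,5],[5,1]] with det -23.
Per unit increase in catalyst, x* moves by d = (0.2174, -0.087).
The basis stays optimal until labor becomes binding; allowable increase = 8.625 g.

8.625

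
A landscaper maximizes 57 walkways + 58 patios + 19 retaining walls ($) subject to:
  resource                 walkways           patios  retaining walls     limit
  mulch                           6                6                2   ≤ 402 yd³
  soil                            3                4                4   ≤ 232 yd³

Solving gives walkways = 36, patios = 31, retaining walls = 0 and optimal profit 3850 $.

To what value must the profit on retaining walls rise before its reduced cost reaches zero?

At the optimum: mulch uses 402 of 402 (binding); soil uses 232 of 232 (binding).
The binding rows give the dual system: 6·y_mulch + 3·y_soil = 57 and 6·y_mulch + 4·y_soil = 58.
Solving: y_mulch = 9, y_soil = 1.
retaining walls enters the basis when its profit ≥ yᵀa₃ = 9·2 + 1·4 = 22.

22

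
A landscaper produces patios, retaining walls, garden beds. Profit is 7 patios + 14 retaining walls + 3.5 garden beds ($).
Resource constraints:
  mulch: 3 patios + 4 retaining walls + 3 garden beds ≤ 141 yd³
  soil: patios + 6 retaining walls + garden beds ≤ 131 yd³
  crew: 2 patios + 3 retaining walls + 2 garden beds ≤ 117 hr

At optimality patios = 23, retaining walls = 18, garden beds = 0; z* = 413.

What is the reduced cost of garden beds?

At the optimum: mulch uses 141 of 141 (binding); soil uses 131 of 131 (binding); crew uses 100 of 117 (slack = 17).
Since crew is not tight, its dual is 0.
Dual feasibility on the basic columns requires 3·y_mulch + 1·y_soil = 7, 4·y_mulch + 6·y_soil = 14.
This yields shadow prices y_mulch = 2, y_soil = 1.
Reduced cost of garden beds: c₃ − yᵀa₃ = 3.5 − (2·3 + 1·1) = 3.5 − 7 = -3.5.

-3.5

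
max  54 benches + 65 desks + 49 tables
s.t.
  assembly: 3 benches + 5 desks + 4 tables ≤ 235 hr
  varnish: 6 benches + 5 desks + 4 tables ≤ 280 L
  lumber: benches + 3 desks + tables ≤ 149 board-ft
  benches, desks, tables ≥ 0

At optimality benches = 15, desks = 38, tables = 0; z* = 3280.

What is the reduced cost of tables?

-3

Check each constraint at x*: assembly 235/235 (tight); varnish 280/280 (tight); lumber 129/149 (slack 20).
Slack constraints have shadow price 0 (complementary slackness).
From A_Bᵀ y = c: 3·y_assembly + 6·y_varnish = 54; 5·y_assembly + 5·y_varnish = 65.
This yields shadow prices y_assembly = 8, y_varnish = 5.
Reduced cost of tables: c₃ − yᵀa₃ = 49 − (8·4 + 5·4) = 49 − 52 = -3.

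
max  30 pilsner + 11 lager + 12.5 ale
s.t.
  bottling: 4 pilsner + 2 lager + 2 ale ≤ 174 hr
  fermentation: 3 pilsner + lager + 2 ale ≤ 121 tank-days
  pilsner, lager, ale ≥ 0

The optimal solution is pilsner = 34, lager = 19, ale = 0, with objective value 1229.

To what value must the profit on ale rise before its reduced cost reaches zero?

Both bottling and fermentation are binding at x*.
The binding rows give the dual system: 4·y_bottling + 3·y_fermentation = 30 and 2·y_bottling + 1·y_fermentation = 11.
Solving: y_bottling = 1.5, y_fermentation = 8.
ale enters the basis when its profit ≥ yᵀa₃ = 1.5·2 + 8·2 = 19.

19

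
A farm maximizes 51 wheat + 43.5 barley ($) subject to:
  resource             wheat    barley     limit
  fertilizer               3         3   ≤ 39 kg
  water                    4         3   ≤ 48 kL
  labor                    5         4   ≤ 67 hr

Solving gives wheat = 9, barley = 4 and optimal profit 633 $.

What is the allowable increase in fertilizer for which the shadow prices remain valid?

Binding constraints: fertilizer, water. The basis is B = [[3,3],[4,3]] with det -3.
Per unit increase in fertilizer, x* moves by d = (-1, 1.3333).
The basis stays optimal until wheat reaches 0; allowable increase = 9 kg.

9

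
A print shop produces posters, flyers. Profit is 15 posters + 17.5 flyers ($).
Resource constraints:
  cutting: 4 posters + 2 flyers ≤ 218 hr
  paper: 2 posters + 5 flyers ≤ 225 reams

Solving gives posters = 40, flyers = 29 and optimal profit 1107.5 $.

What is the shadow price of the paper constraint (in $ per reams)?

2.5

Both cutting and paper are binding at x*.
From A_Bᵀ y = c: 4·y_cutting + 2·y_paper = 15; 2·y_cutting + 5·y_paper = 17.5.
→ y_cutting = 2.5 and y_paper = 2.5.
Shadow price of paper = 2.5.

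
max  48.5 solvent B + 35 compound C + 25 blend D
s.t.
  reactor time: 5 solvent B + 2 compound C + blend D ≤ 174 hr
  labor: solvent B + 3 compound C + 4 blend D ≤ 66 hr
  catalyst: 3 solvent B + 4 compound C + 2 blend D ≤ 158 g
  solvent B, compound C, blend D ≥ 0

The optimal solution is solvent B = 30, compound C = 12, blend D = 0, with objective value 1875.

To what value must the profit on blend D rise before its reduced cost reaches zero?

32.5

At the optimum: reactor time uses 174 of 174 (binding); labor uses 66 of 66 (binding); catalyst uses 138 of 158 (slack = 20).
Since catalyst is not tight, its dual is 0.
Dual feasibility on the basic columns requires 5·y_reactor time + 1·y_labor = 48.5, 2·y_reactor time + 3·y_labor = 35.
→ y_reactor time = 8.5 and y_labor = 6.
blend D enters the basis when its profit ≥ yᵀa₃ = 8.5·1 + 6·4 = 32.5.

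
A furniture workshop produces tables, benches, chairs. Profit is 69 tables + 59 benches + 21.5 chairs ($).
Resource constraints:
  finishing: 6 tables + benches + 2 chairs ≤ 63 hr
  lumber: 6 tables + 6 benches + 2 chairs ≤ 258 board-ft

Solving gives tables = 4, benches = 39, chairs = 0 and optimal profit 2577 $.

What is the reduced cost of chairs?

Both finishing and lumber are binding at x*.
The binding rows give the dual system: 6·y_finishing + 6·y_lumber = 69 and 1·y_finishing + 6·y_lumber = 59.
Solving: y_finishing = 2, y_lumber = 9.5.
Reduced cost of chairs: c₃ − yᵀa₃ = 21.5 − (2·2 + 9.5·2) = 21.5 − 23 = -1.5.

-1.5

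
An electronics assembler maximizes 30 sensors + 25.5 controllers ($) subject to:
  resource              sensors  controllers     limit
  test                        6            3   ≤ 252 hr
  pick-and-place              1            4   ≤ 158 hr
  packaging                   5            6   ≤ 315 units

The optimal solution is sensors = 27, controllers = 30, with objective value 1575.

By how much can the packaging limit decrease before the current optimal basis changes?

105

Binding constraints: test, packaging. The basis is B = [[6,3],[5,6]] with det 21.
Per unit decrease in packaging, x* moves by d = (0.1429, -0.2857).
The basis stays optimal until controllers reaches 0; allowable decrease = 105 units.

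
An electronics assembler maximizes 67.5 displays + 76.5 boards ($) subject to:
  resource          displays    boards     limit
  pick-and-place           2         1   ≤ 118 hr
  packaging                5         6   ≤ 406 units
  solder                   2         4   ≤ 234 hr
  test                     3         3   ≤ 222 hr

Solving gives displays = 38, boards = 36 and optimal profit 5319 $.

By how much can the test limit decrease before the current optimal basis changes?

5.25

Binding constraints: packaging, test. The basis is B = [[5,6],[3,3]] with det -3.
Per unit decrease in test, x* moves by d = (-2, 1.6667).
The basis stays optimal until solder becomes binding; allowable decrease = 5.25 hr.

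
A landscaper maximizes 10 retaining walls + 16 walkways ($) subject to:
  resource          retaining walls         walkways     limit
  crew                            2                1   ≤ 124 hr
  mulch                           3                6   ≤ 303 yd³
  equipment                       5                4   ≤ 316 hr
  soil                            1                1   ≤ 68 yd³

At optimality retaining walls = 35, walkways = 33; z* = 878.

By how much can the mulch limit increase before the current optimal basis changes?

105

Binding constraints: mulch, soil. The basis is B = [[3,6],[1,1]] with det -3.
Per unit increase in mulch, x* moves by d = (-0.3333, 0.3333).
The basis stays optimal until retaining walls reaches 0; allowable increase = 105 yd³.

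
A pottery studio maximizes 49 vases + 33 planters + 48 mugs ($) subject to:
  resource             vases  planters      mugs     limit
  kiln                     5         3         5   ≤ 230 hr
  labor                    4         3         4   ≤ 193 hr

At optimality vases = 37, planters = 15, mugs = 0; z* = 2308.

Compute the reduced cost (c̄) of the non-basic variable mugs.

Check each constraint at x*: kiln 230/230 (tight); labor 193/193 (tight).
From A_Bᵀ y = c: 5·y_kiln + 4·y_labor = 49; 3·y_kiln + 3·y_labor = 33.
→ y_kiln = 5 and y_labor = 6.
Reduced cost of mugs: c₃ − yᵀa₃ = 48 − (5·5 + 6·4) = 48 − 49 = -1.

-1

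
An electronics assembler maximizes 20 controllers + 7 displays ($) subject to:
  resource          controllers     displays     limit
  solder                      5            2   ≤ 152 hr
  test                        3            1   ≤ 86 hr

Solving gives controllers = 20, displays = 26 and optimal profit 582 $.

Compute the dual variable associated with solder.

1

At the optimum: solder uses 152 of 152 (binding); test uses 86 of 86 (binding).
Dual feasibility on the basic columns requires 5·y_solder + 3·y_test = 20, 2·y_solder + 1·y_test = 7.
→ y_solder = 1 and y_test = 5.
Shadow price of solder = 1.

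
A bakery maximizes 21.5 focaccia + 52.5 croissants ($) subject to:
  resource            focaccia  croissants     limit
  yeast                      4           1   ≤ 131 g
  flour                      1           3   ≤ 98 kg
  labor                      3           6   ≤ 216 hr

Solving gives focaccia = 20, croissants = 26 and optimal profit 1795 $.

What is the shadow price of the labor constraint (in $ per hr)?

Binding: flour and labor. Non-binding: yeast (25 unused).
By complementary slackness, y = 0 for the non-binding constraint.
Dual feasibility on the basic columns requires 1·y_flour + 3·y_labor = 21.5, 3·y_flour + 6·y_labor = 52.5.
Solving: y_flour = 9.5, y_labor = 4.
Shadow price of labor = 4.

4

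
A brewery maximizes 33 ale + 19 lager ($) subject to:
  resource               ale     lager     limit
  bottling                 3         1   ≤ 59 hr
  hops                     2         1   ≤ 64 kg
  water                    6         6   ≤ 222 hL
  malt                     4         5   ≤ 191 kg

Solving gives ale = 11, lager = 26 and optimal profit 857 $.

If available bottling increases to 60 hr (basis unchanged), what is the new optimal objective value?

Check each constraint at x*: bottling 59/59 (tight); hops 48/64 (slack 16); water 222/222 (tight); malt 174/191 (slack 17).
Slack constraints have shadow price 0 (complementary slackness).
Dual feasibility on the basic columns requires 3·y_bottling + 6·y_water = 33, 1·y_bottling + 6·y_water = 19.
Solving: y_bottling = 7, y_water = 2.
Δz = y_bottling·Δb = 7 × (1) = 7, so new z* = 857 + 7 = 864.

864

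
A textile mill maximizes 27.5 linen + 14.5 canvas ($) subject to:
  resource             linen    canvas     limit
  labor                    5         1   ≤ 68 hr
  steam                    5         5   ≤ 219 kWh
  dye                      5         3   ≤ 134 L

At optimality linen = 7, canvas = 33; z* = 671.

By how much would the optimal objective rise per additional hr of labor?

Binding: labor and dye. Non-binding: steam (19 unused).
Slack constraints have shadow price 0 (complementary slackness).
The binding rows give the dual system: 5·y_labor + 5·y_dye = 27.5 and 1·y_labor + 3·y_dye = 14.5.
Solving: y_labor = 1, y_dye = 4.5.
Shadow price of labor = 1.

1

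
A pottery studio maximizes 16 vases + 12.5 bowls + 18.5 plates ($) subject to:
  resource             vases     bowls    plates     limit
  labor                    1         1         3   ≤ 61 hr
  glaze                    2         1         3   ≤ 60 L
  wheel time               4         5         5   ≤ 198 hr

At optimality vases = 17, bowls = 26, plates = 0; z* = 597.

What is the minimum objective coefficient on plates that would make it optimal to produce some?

Check each constraint at x*: labor 43/61 (slack 18); glaze 60/60 (tight); wheel time 198/198 (tight).
Slack constraints have shadow price 0 (complementary slackness).
From A_Bᵀ y = c: 2·y_glaze + 4·y_wheel time = 16; 1·y_glaze + 5·y_wheel time = 12.5.
This yields shadow prices y_glaze = 5, y_wheel time = 1.5.
plates enters the basis when its profit ≥ yᵀa₃ = 5·3 + 1.5·5 = 22.5.

22.5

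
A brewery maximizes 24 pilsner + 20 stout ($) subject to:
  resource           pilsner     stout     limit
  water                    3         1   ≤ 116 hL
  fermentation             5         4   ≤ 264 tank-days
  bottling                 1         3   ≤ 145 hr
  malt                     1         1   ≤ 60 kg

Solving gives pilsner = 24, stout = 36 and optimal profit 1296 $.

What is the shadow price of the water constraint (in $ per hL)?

0

At the optimum: water uses 108 of 116 (slack = 8); fermentation uses 264 of 264 (binding); bottling uses 132 of 145 (slack = 13); malt uses 60 of 60 (binding).
By complementary slackness, y = 0 for the non-binding constraints.
The binding rows give the dual system: 5·y_fermentation + 1·y_malt = 24 and 4·y_fermentation + 1·y_malt = 20.
→ y_fermentation = 4 and y_malt = 4.
Shadow price of water = 0.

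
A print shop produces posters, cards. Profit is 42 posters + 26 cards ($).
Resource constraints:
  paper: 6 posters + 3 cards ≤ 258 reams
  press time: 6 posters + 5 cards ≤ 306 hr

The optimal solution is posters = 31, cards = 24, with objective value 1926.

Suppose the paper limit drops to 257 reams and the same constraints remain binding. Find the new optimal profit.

Both paper and press time are binding at x*.
Dual feasibility on the basic columns requires 6·y_paper + 6·y_press time = 42, 3·y_paper + 5·y_press time = 26.
This yields shadow prices y_paper = 4.5, y_press time = 2.5.
Δz = y_paper·Δb = 4.5 × (-1) = -4.5, so new z* = 1926 − 4.5 = 1921.5.

1921.5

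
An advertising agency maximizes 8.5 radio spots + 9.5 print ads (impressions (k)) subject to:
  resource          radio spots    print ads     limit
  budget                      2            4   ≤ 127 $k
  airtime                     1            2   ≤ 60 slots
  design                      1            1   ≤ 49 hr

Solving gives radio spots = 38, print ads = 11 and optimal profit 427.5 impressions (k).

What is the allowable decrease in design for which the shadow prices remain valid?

Binding constraints: airtime, design. The basis is B = [[1,2],[1,1]] with det -1.
Per unit decrease in design, x* moves by d = (-2, 1).
The basis stays optimal until radio spots reaches 0; allowable decrease = 19 hr.

19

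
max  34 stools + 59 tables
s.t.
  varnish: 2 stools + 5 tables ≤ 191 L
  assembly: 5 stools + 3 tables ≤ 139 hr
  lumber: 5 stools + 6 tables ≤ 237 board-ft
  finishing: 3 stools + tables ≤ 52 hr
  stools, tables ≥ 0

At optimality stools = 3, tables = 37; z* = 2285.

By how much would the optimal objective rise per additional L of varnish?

7

Binding: varnish and lumber. Non-binding: assembly (13 unused), finishing (6 unused).
Since assembly, finishing are not tight, their duals are 0.
From A_Bᵀ y = c: 2·y_varnish + 5·y_lumber = 34; 5·y_varnish + 6·y_lumber = 59.
This yields shadow prices y_varnish = 7, y_lumber = 4.
Shadow price of varnish = 7.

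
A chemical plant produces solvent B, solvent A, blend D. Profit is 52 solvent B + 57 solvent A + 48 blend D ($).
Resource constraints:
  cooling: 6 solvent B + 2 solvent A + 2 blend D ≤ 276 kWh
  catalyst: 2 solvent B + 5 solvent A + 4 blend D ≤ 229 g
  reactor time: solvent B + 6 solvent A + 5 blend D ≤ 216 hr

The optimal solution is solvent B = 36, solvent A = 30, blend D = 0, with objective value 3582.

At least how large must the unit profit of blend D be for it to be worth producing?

Check each constraint at x*: cooling 276/276 (tight); catalyst 222/229 (slack 7); reactor time 216/216 (tight).
By complementary slackness, y = 0 for the non-binding constraint.
Dual feasibility on the basic columns requires 6·y_cooling + 1·y_reactor time = 52, 2·y_cooling + 6·y_reactor time = 57.
→ y_cooling = 7.5 and y_reactor time = 7.
blend D enters the basis when its profit ≥ yᵀa₃ = 7.5·2 + 7·5 = 50.

50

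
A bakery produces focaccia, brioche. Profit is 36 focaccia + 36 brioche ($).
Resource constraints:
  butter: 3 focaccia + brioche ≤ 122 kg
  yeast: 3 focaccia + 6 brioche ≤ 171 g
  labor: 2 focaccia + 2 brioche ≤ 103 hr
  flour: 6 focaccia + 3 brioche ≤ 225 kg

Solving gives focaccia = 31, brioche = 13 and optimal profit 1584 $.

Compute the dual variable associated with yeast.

Check each constraint at x*: butter 106/122 (slack 16); yeast 171/171 (tight); labor 88/103 (slack 15); flour 225/225 (tight).
By complementary slackness, y = 0 for the non-binding constraints.
The binding rows give the dual system: 3·y_yeast + 6·y_flour = 36 and 6·y_yeast + 3·y_flour = 36.
This yields shadow prices y_yeast = 4, y_flour = 4.
Shadow price of yeast = 4.

4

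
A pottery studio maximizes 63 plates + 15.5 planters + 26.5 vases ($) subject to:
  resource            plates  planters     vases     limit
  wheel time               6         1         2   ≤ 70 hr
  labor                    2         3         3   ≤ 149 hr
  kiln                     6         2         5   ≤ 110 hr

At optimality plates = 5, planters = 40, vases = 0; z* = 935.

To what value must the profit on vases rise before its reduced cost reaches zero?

36

At the optimum: wheel time uses 70 of 70 (binding); labor uses 130 of 149 (slack = 19); kiln uses 110 of 110 (binding).
By complementary slackness, y = 0 for the non-binding constraint.
The binding rows give the dual system: 6·y_wheel time + 6·y_kiln = 63 and 1·y_wheel time + 2·y_kiln = 15.5.
→ y_wheel time = 5.5 and y_kiln = 5.
vases enters the basis when its profit ≥ yᵀa₃ = 5.5·2 + 5·5 = 36.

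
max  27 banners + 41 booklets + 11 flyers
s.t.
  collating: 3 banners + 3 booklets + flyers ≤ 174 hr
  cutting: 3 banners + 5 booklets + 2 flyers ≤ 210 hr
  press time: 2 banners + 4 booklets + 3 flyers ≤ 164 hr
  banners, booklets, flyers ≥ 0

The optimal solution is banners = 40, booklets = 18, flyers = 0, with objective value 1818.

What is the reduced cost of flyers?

-5

At the optimum: collating uses 174 of 174 (binding); cutting uses 210 of 210 (binding); press time uses 152 of 164 (slack = 12).
Slack constraints have shadow price 0 (complementary slackness).
The binding rows give the dual system: 3·y_collating + 3·y_cutting = 27 and 3·y_collating + 5·y_cutting = 41.
This yields shadow prices y_collating = 2, y_cutting = 7.
Reduced cost of flyers: c₃ − yᵀa₃ = 11 − (2·1 + 7·2) = 11 − 16 = -5.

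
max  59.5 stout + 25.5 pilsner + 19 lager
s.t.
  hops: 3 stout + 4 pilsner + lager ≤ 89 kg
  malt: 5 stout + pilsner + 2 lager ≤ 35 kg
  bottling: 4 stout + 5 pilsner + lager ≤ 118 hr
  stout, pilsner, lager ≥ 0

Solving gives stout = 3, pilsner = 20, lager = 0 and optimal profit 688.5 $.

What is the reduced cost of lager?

-4

Check each constraint at x*: hops 89/89 (tight); malt 35/35 (tight); bottling 112/118 (slack 6).
Slack constraints have shadow price 0 (complementary slackness).
From A_Bᵀ y = c: 3·y_hops + 5·y_malt = 59.5; 4·y_hops + 1·y_malt = 25.5.
This yields shadow prices y_hops = 4, y_malt = 9.5.
Reduced cost of lager: c₃ − yᵀa₃ = 19 − (4·1 + 9.5·2) = 19 − 23 = -4.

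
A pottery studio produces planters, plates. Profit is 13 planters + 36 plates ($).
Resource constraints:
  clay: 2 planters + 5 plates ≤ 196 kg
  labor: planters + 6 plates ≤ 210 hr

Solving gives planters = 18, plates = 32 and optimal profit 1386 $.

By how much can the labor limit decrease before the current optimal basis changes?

Binding constraints: clay, labor. The basis is B = [[2,5],[1,6]] with det 7.
Per unit decrease in labor, x* moves by d = (0.7143, -0.2857).
The basis stays optimal until plates reaches 0; allowable decrease = 112 hr.

112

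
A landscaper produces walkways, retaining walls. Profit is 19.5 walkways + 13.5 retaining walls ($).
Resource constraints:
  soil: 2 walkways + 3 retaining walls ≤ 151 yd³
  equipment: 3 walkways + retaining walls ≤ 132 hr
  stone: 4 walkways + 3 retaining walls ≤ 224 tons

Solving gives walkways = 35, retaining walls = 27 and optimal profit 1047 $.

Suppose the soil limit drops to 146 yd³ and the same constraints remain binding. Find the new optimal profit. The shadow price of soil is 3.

Δb = -5, so new z* = 1047 + (3)·(-5) = 1047 − 15 = 1032.

1032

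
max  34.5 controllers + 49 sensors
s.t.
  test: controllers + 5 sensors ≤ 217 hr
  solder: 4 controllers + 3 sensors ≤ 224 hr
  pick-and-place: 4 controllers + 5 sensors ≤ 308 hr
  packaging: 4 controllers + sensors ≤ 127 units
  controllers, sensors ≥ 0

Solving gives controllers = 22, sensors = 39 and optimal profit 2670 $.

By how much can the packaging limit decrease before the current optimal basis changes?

83.6

Binding constraints: test, packaging. The basis is B = [[1,5],[4,1]] with det -19.
Per unit decrease in packaging, x* moves by d = (-0.2632, 0.0526).
The basis stays optimal until controllers reaches 0; allowable decrease = 83.6 units.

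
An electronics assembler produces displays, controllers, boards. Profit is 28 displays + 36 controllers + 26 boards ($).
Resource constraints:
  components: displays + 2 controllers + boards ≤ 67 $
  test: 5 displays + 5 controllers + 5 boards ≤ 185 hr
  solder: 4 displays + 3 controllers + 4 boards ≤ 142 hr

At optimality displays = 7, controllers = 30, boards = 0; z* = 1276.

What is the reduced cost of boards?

Binding: components and test. Non-binding: solder (24 unused).
Slack constraints have shadow price 0 (complementary slackness).
Dual feasibility on the basic columns requires 1·y_components + 5·y_test = 28, 2·y_components + 5·y_test = 36.
→ y_components = 8 and y_test = 4.
Reduced cost of boards: c₃ − yᵀa₃ = 26 − (8·1 + 4·5) = 26 − 28 = -2.

-2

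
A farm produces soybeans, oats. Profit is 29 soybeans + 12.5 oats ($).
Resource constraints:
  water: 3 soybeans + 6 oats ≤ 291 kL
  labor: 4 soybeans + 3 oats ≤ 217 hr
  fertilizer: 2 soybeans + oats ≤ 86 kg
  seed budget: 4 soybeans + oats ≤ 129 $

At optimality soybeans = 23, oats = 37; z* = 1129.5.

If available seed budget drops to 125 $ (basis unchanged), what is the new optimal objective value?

1103.5

At the optimum: water uses 291 of 291 (binding); labor uses 203 of 217 (slack = 14); fertilizer uses 83 of 86 (slack = 3); seed budget uses 129 of 129 (binding).
Slack constraints have shadow price 0 (complementary slackness).
From A_Bᵀ y = c: 3·y_water + 4·y_seed budget = 29; 6·y_water + 1·y_seed budget = 12.5.
→ y_water = 1 and y_seed budget = 6.5.
Δz = y_seed budget·Δb = 6.5 × (-4) = -26, so new z* = 1129.5 − 26 = 1103.5.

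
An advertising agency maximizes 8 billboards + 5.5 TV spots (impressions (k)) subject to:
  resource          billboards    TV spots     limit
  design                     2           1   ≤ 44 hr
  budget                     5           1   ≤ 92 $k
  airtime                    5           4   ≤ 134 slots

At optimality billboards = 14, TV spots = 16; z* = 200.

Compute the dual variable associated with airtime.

1

Binding: design and airtime. Non-binding: budget (6 unused).
By complementary slackness, y = 0 for the non-binding constraint.
Dual feasibility on the basic columns requires 2·y_design + 5·y_airtime = 8, 1·y_design + 4·y_airtime = 5.5.
→ y_design = 1.5 and y_airtime = 1.
Shadow price of airtime = 1.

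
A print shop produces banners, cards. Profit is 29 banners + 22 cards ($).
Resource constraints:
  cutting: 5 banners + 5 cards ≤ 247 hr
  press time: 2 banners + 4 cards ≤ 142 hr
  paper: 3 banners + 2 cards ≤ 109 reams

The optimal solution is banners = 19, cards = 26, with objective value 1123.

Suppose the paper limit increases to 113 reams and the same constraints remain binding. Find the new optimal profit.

1159

Check each constraint at x*: cutting 225/247 (slack 22); press time 142/142 (tight); paper 109/109 (tight).
Slack constraints have shadow price 0 (complementary slackness).
From A_Bᵀ y = c: 2·y_press time + 3·y_paper = 29; 4·y_press time + 2·y_paper = 22.
→ y_press time = 1 and y_paper = 9.
Δz = y_paper·Δb = 9 × (4) = 36, so new z* = 1123 + 36 = 1159.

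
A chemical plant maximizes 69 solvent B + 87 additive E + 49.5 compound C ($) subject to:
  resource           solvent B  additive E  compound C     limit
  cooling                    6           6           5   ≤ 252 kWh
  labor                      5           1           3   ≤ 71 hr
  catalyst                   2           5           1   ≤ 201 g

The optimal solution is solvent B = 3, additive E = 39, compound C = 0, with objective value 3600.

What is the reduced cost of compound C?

-4

Binding: cooling and catalyst. Non-binding: labor (17 unused).
By complementary slackness, y = 0 for the non-binding constraint.
From A_Bᵀ y = c: 6·y_cooling + 2·y_catalyst = 69; 6·y_cooling + 5·y_catalyst = 87.
This yields shadow prices y_cooling = 9.5, y_catalyst = 6.
Reduced cost of compound C: c₃ − yᵀa₃ = 49.5 − (9.5·5 + 6·1) = 49.5 − 53.5 = -4.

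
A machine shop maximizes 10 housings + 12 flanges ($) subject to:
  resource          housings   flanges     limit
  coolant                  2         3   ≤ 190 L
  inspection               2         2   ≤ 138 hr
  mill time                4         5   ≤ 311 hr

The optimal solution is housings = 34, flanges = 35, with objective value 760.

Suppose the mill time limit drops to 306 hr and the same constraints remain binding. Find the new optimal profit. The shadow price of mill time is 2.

Δb = -5, so new z* = 760 + (2)·(-5) = 760 − 10 = 750.

750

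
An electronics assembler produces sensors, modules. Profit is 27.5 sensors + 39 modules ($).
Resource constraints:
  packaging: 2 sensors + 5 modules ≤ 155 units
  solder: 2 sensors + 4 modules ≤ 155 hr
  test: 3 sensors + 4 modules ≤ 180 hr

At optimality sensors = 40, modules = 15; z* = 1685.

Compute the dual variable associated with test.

At the optimum: packaging uses 155 of 155 (binding); solder uses 140 of 155 (slack = 15); test uses 180 of 180 (binding).
By complementary slackness, y = 0 for the non-binding constraint.
From A_Bᵀ y = c: 2·y_packaging + 3·y_test = 27.5; 5·y_packaging + 4·y_test = 39.
This yields shadow prices y_packaging = 1, y_test = 8.5.
Shadow price of test = 8.5.

8.5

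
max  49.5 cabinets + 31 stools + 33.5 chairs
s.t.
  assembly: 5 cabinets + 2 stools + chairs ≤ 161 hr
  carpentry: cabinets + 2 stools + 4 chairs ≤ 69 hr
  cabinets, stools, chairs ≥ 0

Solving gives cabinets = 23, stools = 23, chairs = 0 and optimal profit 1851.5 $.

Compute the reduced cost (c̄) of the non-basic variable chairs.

Check each constraint at x*: assembly 161/161 (tight); carpentry 69/69 (tight).
From A_Bᵀ y = c: 5·y_assembly + 1·y_carpentry = 49.5; 2·y_assembly + 2·y_carpentry = 31.
Solving: y_assembly = 8.5, y_carpentry = 7.
Reduced cost of chairs: c₃ − yᵀa₃ = 33.5 − (8.5·1 + 7·4) = 33.5 − 36.5 = -3.

-3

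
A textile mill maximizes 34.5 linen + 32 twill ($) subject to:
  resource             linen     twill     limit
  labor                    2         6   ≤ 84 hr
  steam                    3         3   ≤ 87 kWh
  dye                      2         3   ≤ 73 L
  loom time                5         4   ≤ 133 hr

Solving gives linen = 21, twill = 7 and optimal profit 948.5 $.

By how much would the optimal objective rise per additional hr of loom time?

6.5

At the optimum: labor uses 84 of 84 (binding); steam uses 84 of 87 (slack = 3); dye uses 63 of 73 (slack = 10); loom time uses 133 of 133 (binding).
By complementary slackness, y = 0 for the non-binding constraints.
The binding rows give the dual system: 2·y_labor + 5·y_loom time = 34.5 and 6·y_labor + 4·y_loom time = 32.
Solving: y_labor = 1, y_loom time = 6.5.
Shadow price of loom time = 6.5.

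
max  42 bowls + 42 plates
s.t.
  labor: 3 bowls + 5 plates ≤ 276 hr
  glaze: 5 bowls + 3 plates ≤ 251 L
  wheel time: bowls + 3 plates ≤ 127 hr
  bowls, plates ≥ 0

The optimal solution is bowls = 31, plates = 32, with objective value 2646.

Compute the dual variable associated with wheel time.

7

At the optimum: labor uses 253 of 276 (slack = 23); glaze uses 251 of 251 (binding); wheel time uses 127 of 127 (binding).
Since labor is not tight, its dual is 0.
From A_Bᵀ y = c: 5·y_glaze + 1·y_wheel time = 42; 3·y_glaze + 3·y_wheel time = 42.
This yields shadow prices y_glaze = 7, y_wheel time = 7.
Shadow price of wheel time = 7.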